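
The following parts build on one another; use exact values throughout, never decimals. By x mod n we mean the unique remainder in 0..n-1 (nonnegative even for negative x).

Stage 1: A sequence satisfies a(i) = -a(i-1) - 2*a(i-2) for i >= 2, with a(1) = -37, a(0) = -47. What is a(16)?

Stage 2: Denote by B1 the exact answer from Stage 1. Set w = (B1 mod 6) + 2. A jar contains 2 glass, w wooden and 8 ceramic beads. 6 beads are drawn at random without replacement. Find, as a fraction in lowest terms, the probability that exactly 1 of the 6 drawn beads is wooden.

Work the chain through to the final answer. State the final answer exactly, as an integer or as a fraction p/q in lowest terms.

63/143

Stage 1: a(2) = -1*(-37) - 2*(-47) = 131; iterating: a(2)=131, a(3)=-57, a(4)=-205, a(5)=319, a(6)=91, a(7)=-729, a(8)=547, a(9)=911, a(10)=-2005, a(11)=183, a(12)=3827, a(13)=-4193, a(14)=-3461, a(15)=11847, a(16)=-4925; answer -4925
Stage 2: B1 = -4925; w = 3; total draws C(13,6) = 1716; favorable C(3,1)*C(10,5) = 756; P = 63/143; answer 63/143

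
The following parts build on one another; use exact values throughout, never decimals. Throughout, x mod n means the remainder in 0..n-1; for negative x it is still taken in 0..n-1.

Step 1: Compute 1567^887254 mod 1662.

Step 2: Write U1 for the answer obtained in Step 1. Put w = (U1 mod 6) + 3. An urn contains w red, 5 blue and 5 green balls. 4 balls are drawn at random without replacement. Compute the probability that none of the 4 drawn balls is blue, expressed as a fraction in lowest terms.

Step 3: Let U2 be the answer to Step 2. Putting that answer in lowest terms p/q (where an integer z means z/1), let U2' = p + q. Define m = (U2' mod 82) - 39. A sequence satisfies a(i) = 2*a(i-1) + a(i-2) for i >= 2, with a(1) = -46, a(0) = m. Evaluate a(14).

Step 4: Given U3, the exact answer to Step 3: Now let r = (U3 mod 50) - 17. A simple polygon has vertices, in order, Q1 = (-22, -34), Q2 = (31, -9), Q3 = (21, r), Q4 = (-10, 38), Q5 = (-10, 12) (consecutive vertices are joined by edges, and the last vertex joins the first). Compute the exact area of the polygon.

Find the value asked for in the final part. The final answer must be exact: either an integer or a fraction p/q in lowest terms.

1572

Step 1: squarings mod 1662: 1567^1=1567, 1567^2=715, 1567^4=991, 1567^8=1501, 1567^16=991, 1567^32=1501, 1567^64=991, 1567^128=1501, 1567^256=991, 1567^512=1501, 1567^1024=991, 1567^2048=1501, 1567^4096=991, 1567^8192=1501, 1567^16384=991, 1567^32768=1501, 1567^65536=991, 1567^131072=1501, 1567^262144=991, 1567^524288=1501; 1567^887254 = 1567^2 * 1567^4 * 1567^16 * 1567^64 * 1567^128 * 1567^256 * 1567^2048 * 1567^32768 * 1567^65536 * 1567^262144 * 1567^524288 = 1225 (mod 1662); answer 1225
Step 2: U1 = 1225; w = 4; total draws C(14,4) = 1001; favorable C(9,4) = 126; P = 18/143; answer 18/143
Step 3: U2 = 18/143; threaded value p + q = 161; m = 40; a(2) = 2*(-46) + 1*(40) = -52; iterating: a(2)=-52, a(3)=-150, a(4)=-352, a(5)=-854, a(6)=-2060, a(7)=-4974, a(8)=-12008, a(9)=-28990, a(10)=-69988, a(11)=-168966, a(12)=-407920, a(13)=-984806, a(14)=-2377532; answer -2377532
Step 4: U3 = -2377532; r = 1; cross terms: (-22*-9 - 31*-34)=1252, (31*1 - 21*-9)=220, (21*38 - -10*1)=808, (-10*12 - -10*38)=260, (-10*-34 - -22*12)=604; twice the area = |3144| = 3144; area = 1572; answer 1572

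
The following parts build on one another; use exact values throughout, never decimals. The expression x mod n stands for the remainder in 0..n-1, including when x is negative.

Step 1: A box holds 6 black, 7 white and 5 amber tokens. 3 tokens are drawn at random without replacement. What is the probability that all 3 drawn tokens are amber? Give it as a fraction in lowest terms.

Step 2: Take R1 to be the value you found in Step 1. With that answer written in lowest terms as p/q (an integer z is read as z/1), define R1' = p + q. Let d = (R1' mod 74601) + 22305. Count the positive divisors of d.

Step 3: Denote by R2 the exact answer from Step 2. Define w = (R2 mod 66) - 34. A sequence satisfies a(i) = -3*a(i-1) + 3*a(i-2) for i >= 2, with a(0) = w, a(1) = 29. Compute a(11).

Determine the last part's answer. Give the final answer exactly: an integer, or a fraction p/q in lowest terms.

25164837

Step 1: total draws C(18,3) = 816; favorable C(5,3) = 10; P = 5/408; answer 5/408
Step 2: R1 = 5/408; threaded value p + q = 413; d = 22718; 22718 = 2 * 37 * 307; number of divisors = (1+1) * (1+1) * (1+1) = 8; answer 8
Step 3: R2 = 8; w = -26; a(2) = -3*(29) + 3*(-26) = -165; iterating: a(2)=-165, a(3)=582, a(4)=-2241, a(5)=8469, a(6)=-32130, a(7)=121797, a(8)=-461781, a(9)=1750734, a(10)=-6637545, a(11)=25164837; answer 25164837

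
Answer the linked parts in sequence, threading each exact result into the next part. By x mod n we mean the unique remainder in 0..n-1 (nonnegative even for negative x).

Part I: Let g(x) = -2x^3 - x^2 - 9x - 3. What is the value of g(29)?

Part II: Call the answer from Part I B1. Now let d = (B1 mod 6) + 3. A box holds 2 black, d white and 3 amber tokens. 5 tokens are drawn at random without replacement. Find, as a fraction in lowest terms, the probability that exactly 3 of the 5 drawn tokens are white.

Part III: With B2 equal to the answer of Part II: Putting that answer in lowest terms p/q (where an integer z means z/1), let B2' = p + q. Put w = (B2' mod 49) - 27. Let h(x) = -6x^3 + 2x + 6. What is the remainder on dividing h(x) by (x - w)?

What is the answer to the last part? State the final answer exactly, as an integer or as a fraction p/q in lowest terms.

Part I: -2*(29)^3 - 1*(29)^2 - 9*(29)^1 - 3 = (-48778) + (-841) + (-261) + (-3) = -49883; answer -49883
Part II: B1 = -49883; d = 4; total draws C(9,5) = 126; favorable C(4,3)*C(5,2) = 40; P = 20/63; answer 20/63
Part III: B2 = 20/63; threaded value p + q = 83; w = 7; remainder = value at the root: -6*(7)^3 + 2*(7)^1 + 6 = (-2058) + (14) + (6) = -2038; answer -2038

-2038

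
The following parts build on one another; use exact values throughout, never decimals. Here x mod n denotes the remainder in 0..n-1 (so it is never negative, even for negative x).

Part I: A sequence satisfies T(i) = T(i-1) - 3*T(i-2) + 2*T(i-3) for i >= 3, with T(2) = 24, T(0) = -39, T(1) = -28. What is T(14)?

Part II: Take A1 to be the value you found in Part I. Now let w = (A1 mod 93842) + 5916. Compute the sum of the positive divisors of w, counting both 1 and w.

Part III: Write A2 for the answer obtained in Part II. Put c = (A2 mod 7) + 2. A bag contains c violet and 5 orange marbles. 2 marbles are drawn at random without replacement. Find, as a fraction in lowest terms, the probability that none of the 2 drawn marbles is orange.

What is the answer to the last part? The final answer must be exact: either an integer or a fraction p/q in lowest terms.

14/39

Part I: T(3) = 1*(24) - 3*(-28) + 2*(-39) = 30; iterating: T(3)=30, T(4)=-98, T(5)=-140, T(6)=214, T(7)=438, T(8)=-484, T(9)=-1370, T(10)=958, T(11)=4100, T(12)=-1514, T(13)=-11898, T(14)=844; answer 844
Part II: A1 = 844; w = 6760; 6760 = 2^3 * 5 * 13^2; sigma = (1 + 2 + 4 + 8) * (1 + 5) * (1 + 13 + 169) = 15 * 6 * 183 = 16470; answer 16470
Part III: A2 = 16470; c = 8; total draws C(13,2) = 78; favorable C(8,2) = 28; P = 14/39; answer 14/39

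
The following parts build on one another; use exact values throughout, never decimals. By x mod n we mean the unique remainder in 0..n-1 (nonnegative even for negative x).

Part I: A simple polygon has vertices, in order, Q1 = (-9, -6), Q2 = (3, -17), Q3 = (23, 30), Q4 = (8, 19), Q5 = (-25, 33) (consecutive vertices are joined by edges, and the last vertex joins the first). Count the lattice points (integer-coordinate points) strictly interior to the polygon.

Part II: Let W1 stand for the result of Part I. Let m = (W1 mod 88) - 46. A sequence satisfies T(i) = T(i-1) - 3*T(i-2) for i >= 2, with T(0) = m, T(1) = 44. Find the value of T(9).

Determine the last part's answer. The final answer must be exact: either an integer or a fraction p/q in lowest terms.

Part I: cross terms: (-9*-17 - 3*-6)=171, (3*30 - 23*-17)=481, (23*19 - 8*30)=197, (8*33 - -25*19)=739, (-25*-6 - -9*33)=447; twice the area = |2035| = 2035; area = 2035/2; boundary points = 1 + 1 + 1 + 1 + 1 = 5; strictly interior points = area - boundary/2 + 1 = 1016; answer 1016
Part II: W1 = 1016; m = 2; T(2) = 1*(44) - 3*(2) = 38; iterating: T(2)=38, T(3)=-94, T(4)=-208, T(5)=74, T(6)=698, T(7)=476, T(8)=-1618, T(9)=-3046; answer -3046

-3046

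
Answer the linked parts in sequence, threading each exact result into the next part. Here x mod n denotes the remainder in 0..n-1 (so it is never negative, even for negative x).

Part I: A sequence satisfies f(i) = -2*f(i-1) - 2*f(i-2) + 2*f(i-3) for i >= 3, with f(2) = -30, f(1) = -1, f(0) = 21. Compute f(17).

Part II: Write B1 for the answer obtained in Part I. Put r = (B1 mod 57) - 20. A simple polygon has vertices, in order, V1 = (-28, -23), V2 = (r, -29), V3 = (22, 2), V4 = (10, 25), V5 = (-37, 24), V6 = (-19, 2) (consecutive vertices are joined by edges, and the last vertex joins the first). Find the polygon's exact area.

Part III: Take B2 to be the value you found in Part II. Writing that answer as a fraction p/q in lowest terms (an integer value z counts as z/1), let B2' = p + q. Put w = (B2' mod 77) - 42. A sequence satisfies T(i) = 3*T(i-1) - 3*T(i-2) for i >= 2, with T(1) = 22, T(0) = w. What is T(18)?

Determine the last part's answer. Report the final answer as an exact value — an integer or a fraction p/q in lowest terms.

Part I: f(3) = -2*(-30) - 2*(-1) + 2*(21) = 104; iterating: f(3)=104, f(4)=-150, f(5)=32, f(6)=444, f(7)=-1252, f(8)=1680, f(9)=32, f(10)=-5928, f(11)=15152, f(12)=-18384, f(13)=-5392, f(14)=77856, f(15)=-181696, f(16)=196896, f(17)=125312; answer 125312
Part II: B1 = 125312; r = 6; cross terms: (-28*-29 - 6*-23)=950, (6*2 - 22*-29)=650, (22*25 - 10*2)=530, (10*24 - -37*25)=1165, (-37*2 - -19*24)=382, (-19*-23 - -28*2)=493; twice the area = |4170| = 4170; area = 2085; answer 2085
Part III: B2 = 2085; threaded value p + q = 2086; w = -35; T(2) = 3*(22) - 3*(-35) = 171; iterating: T(2)=171, T(3)=447, T(4)=828, T(5)=1143, T(6)=945, T(7)=-594, T(8)=-4617, T(9)=-12069, T(10)=-22356, T(11)=-30861, T(12)=-25515, T(13)=16038, T(14)=124659, T(15)=325863, T(16)=603612, T(17)=833247, T(18)=688905; answer 688905

688905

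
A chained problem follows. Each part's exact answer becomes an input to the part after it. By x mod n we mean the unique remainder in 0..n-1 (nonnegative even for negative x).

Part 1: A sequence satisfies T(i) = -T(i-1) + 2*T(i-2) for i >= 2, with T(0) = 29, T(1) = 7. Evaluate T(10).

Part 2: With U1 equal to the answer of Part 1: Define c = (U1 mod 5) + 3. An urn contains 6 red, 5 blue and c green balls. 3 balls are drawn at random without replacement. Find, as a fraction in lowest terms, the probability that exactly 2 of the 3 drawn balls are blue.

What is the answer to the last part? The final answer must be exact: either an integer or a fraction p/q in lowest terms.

Part 1: T(2) = -1*(7) + 2*(29) = 51; iterating: T(2)=51, T(3)=-37, T(4)=139, T(5)=-213, T(6)=491, T(7)=-917, T(8)=1899, T(9)=-3733, T(10)=7531; answer 7531
Part 2: U1 = 7531; c = 4; total draws C(15,3) = 455; favorable C(5,2)*C(10,1) = 100; P = 20/91; answer 20/91

20/91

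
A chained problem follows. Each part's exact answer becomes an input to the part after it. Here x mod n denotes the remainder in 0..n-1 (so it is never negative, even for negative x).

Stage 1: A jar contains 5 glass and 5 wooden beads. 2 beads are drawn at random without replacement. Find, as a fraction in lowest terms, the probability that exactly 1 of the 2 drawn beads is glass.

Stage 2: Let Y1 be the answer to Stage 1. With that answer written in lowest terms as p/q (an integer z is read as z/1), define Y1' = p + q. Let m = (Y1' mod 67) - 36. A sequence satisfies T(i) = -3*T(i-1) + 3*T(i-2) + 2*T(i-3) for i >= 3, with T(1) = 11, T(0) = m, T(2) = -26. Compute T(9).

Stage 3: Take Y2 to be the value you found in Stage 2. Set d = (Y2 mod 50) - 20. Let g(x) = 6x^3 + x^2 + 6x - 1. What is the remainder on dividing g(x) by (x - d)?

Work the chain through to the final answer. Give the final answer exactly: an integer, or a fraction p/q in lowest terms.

-29292

Stage 1: total draws C(10,2) = 45; favorable C(5,1)*C(5,1) = 25; P = 5/9; answer 5/9
Stage 2: Y1 = 5/9; threaded value p + q = 14; m = -22; T(3) = -3*(-26) + 3*(11) + 2*(-22) = 67; iterating: T(3)=67, T(4)=-257, T(5)=920, T(6)=-3397, T(7)=12437, T(8)=-45662, T(9)=167503; answer 167503
Stage 3: Y2 = 167503; d = -17; remainder = value at the root: 6*(-17)^3 + 1*(-17)^2 + 6*(-17)^1 - 1 = (-29478) + (289) + (-102) + (-1) = -29292; answer -29292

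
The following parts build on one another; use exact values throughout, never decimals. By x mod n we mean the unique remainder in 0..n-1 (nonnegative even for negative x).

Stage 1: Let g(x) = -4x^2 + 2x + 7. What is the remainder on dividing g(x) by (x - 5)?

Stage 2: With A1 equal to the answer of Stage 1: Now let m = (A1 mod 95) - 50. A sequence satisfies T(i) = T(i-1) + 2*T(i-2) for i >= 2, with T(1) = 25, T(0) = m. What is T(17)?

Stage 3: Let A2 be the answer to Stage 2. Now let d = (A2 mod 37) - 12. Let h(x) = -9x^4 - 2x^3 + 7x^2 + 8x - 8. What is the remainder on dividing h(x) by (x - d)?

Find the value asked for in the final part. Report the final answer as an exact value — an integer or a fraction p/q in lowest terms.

-20644

Stage 1: remainder = value at the root: -4*(5)^2 + 2*(5)^1 + 7 = (-100) + (10) + (7) = -83; answer -83
Stage 2: A1 = -83; m = -38; T(2) = 1*(25) + 2*(-38) = -51; iterating: T(2)=-51, T(3)=-1, T(4)=-103, T(5)=-105, T(6)=-311, T(7)=-521, T(8)=-1143, T(9)=-2185, T(10)=-4471, T(11)=-8841, T(12)=-17783, T(13)=-35465, T(14)=-71031, T(15)=-141961, T(16)=-284023, T(17)=-567945; answer -567945
Stage 3: A2 = -567945; d = -7; remainder = value at the root: -9*(-7)^4 - 2*(-7)^3 + 7*(-7)^2 + 8*(-7)^1 - 8 = (-21609) + (686) + (343) + (-56) + (-8) = -20644; answer -20644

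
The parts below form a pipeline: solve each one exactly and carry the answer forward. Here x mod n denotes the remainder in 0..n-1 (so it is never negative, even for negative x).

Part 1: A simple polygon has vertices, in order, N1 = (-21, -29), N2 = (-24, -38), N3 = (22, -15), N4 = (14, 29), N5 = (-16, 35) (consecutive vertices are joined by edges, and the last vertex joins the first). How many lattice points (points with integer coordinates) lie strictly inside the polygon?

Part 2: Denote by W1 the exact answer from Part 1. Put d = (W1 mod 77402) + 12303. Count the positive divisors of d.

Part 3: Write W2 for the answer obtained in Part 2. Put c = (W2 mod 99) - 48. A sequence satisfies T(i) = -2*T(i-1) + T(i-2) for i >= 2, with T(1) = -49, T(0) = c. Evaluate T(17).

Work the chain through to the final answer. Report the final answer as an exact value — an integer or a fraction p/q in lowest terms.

-34981153

Part 1: cross terms: (-21*-38 - -24*-29)=102, (-24*-15 - 22*-38)=1196, (22*29 - 14*-15)=848, (14*35 - -16*29)=954, (-16*-29 - -21*35)=1199; twice the area = |4299| = 4299; area = 4299/2; boundary points = 3 + 23 + 4 + 6 + 1 = 37; strictly interior points = area - boundary/2 + 1 = 2132; answer 2132
Part 2: W1 = 2132; d = 14435; 14435 = 5 * 2887; number of divisors = (1+1) * (1+1) = 4; answer 4
Part 3: W2 = 4; c = -44; T(2) = -2*(-49) + 1*(-44) = 54; iterating: T(2)=54, T(3)=-157, T(4)=368, T(5)=-893, T(6)=2154, T(7)=-5201, T(8)=12556, T(9)=-30313, T(10)=73182, T(11)=-176677, T(12)=426536, T(13)=-1029749, T(14)=2486034, T(15)=-6001817, T(16)=14489668, T(17)=-34981153; answer -34981153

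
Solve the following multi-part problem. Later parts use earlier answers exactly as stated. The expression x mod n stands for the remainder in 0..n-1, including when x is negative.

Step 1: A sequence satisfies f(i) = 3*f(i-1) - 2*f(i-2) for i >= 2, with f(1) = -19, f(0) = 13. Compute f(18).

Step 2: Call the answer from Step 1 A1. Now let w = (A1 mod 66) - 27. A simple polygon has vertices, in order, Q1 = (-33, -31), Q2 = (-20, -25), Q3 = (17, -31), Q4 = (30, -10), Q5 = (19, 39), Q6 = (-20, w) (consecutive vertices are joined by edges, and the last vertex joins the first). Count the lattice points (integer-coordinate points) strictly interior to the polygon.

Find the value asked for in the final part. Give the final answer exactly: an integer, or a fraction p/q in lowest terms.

2643

Step 1: f(2) = 3*(-19) - 2*(13) = -83; iterating: f(2)=-83, f(3)=-211, f(4)=-467, f(5)=-979, f(6)=-2003, f(7)=-4051, f(8)=-8147, f(9)=-16339, f(10)=-32723, f(11)=-65491, f(12)=-131027, f(13)=-262099, f(14)=-524243, f(15)=-1048531, f(16)=-2097107, f(17)=-4194259, f(18)=-8388563; answer -8388563
Step 2: A1 = -8388563; w = 10; cross terms: (-33*-25 - -20*-31)=205, (-20*-31 - 17*-25)=1045, (17*-10 - 30*-31)=760, (30*39 - 19*-10)=1360, (19*10 - -20*39)=970, (-20*-31 - -33*10)=950; twice the area = |5290| = 5290; area = 2645; boundary points = 1 + 1 + 1 + 1 + 1 + 1 = 6; strictly interior points = area - boundary/2 + 1 = 2643; answer 2643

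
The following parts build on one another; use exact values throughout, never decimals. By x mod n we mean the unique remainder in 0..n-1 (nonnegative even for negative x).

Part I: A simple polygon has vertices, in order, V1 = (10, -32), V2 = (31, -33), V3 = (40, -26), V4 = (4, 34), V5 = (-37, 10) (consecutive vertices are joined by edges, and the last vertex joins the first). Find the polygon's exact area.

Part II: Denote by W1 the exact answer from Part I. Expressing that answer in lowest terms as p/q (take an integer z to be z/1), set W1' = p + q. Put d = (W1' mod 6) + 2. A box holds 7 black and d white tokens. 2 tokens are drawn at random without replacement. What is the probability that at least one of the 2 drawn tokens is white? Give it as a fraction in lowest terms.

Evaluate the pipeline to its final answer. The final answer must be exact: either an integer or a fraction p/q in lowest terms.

Part I: cross terms: (10*-33 - 31*-32)=662, (31*-26 - 40*-33)=514, (40*34 - 4*-26)=1464, (4*10 - -37*34)=1298, (-37*-32 - 10*10)=1084; twice the area = |5022| = 5022; area = 2511; answer 2511
Part II: W1 = 2511; threaded value p + q = 2512; d = 6; total draws C(13,2) = 78; complement C(7,2) = 21; favorable 78 - 21 = 57; P = 19/26; answer 19/26

19/26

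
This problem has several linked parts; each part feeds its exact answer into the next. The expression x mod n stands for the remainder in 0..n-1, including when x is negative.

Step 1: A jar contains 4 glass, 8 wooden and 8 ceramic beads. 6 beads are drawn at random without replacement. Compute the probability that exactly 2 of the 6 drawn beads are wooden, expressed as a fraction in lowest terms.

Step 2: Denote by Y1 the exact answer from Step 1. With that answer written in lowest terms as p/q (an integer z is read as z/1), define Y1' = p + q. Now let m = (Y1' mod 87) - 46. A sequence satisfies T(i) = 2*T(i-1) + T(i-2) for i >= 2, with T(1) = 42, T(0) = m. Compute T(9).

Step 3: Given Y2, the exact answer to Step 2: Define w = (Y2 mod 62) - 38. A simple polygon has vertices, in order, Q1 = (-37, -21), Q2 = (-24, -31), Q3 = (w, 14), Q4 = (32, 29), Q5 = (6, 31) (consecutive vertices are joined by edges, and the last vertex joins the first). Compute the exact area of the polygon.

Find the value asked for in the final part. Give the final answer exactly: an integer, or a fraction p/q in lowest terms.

849

Step 1: total draws C(20,6) = 38760; favorable C(8,2)*C(12,4) = 13860; P = 231/646; answer 231/646
Step 2: Y1 = 231/646; threaded value p + q = 877; m = -39; T(2) = 2*(42) + 1*(-39) = 45; iterating: T(2)=45, T(3)=132, T(4)=309, T(5)=750, T(6)=1809, T(7)=4368, T(8)=10545, T(9)=25458; answer 25458
Step 3: Y2 = 25458; w = 0; cross terms: (-37*-31 - -24*-21)=643, (-24*14 - 0*-31)=-336, (0*29 - 32*14)=-448, (32*31 - 6*29)=818, (6*-21 - -37*31)=1021; twice the area = |1698| = 1698; area = 849; answer 849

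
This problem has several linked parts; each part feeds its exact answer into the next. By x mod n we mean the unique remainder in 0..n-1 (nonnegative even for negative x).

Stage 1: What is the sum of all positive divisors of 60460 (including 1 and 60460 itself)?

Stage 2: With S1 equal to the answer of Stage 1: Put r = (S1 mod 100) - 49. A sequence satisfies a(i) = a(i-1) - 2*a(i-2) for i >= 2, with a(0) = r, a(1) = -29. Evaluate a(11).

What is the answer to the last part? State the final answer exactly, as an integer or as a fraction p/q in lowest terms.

Stage 1: 60460 = 2^2 * 5 * 3023; sigma = (1 + 2 + 4) * (1 + 5) * (1 + 3023) = 7 * 6 * 3024 = 127008; answer 127008
Stage 2: S1 = 127008; r = -41; a(2) = 1*(-29) - 2*(-41) = 53; iterating: a(2)=53, a(3)=111, a(4)=5, a(5)=-217, a(6)=-227, a(7)=207, a(8)=661, a(9)=247, a(10)=-1075, a(11)=-1569; answer -1569

-1569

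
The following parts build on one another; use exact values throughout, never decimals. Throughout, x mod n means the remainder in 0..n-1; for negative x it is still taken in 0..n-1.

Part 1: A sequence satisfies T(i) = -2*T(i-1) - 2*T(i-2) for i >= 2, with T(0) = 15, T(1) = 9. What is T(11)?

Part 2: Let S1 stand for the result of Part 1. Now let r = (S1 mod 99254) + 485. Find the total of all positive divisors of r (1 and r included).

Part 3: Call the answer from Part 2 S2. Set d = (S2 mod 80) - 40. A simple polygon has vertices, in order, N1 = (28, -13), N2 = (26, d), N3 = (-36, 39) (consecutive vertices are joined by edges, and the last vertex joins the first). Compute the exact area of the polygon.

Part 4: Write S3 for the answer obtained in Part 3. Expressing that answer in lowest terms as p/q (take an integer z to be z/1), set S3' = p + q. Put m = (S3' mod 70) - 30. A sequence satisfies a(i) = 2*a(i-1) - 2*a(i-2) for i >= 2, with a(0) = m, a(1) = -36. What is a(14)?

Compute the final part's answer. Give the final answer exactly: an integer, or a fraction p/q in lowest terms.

Part 1: T(2) = -2*(9) - 2*(15) = -48; iterating: T(2)=-48, T(3)=78, T(4)=-60, T(5)=-36, T(6)=192, T(7)=-312, T(8)=240, T(9)=144, T(10)=-768, T(11)=1248; answer 1248
Part 2: S1 = 1248; r = 1733; 1733 is prime, so its only divisors are 1 and 1733; sigma = 1 + 1733 = 1734; answer 1734
Part 3: S2 = 1734; d = 14; cross terms: (28*14 - 26*-13)=730, (26*39 - -36*14)=1518, (-36*-13 - 28*39)=-624; twice the area = |1624| = 1624; area = 812; answer 812
Part 4: S3 = 812; threaded value p + q = 813; m = 13; a(2) = 2*(-36) - 2*(13) = -98; iterating: a(2)=-98, a(3)=-124, a(4)=-52, a(5)=144, a(6)=392, a(7)=496, a(8)=208, a(9)=-576, a(10)=-1568, a(11)=-1984, a(12)=-832, a(13)=2304, a(14)=6272; answer 6272

6272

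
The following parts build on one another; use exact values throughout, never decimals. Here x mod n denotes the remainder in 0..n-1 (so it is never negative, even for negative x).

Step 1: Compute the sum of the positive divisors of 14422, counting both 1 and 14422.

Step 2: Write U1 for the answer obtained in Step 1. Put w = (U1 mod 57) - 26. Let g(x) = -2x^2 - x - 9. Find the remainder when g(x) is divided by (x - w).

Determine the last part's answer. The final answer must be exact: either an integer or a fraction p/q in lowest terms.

Step 1: 14422 = 2 * 7211; sigma = (1 + 2) * (1 + 7211) = 3 * 7212 = 21636; answer 21636
Step 2: U1 = 21636; w = 7; remainder = value at the root: -2*(7)^2 - 1*(7)^1 - 9 = (-98) + (-7) + (-9) = -114; answer -114

-114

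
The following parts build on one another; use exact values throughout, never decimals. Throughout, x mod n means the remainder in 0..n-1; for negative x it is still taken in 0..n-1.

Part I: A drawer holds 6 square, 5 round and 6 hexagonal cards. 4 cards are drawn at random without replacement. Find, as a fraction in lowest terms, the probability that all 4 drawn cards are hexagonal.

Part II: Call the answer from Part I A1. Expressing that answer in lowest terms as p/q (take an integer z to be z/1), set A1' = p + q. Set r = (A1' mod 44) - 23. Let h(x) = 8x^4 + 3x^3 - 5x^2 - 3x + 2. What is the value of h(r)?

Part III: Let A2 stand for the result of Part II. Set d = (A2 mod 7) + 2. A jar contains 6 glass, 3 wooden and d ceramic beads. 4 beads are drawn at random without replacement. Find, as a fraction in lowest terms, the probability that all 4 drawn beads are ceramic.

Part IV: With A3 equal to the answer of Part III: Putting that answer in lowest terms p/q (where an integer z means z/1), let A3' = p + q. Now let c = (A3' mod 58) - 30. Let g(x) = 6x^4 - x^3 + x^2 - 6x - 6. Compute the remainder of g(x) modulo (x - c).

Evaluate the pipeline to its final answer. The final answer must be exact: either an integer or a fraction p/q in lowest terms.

Part I: total draws C(17,4) = 2380; favorable C(6,4) = 15; P = 3/476; answer 3/476
Part II: A1 = 3/476; threaded value p + q = 479; r = 16; 8*(16)^4 + 3*(16)^3 - 5*(16)^2 - 3*(16)^1 + 2 = (524288) + (12288) + (-1280) + (-48) + (2) = 535250; answer 535250
Part III: A2 = 535250; d = 4; total draws C(13,4) = 715; favorable C(4,4) = 1; P = 1/715; answer 1/715
Part IV: A3 = 1/715; threaded value p + q = 716; c = -10; remainder = value at the root: 6*(-10)^4 - 1*(-10)^3 + 1*(-10)^2 - 6*(-10)^1 - 6 = (60000) + (1000) + (100) + (60) + (-6) = 61154; answer 61154

61154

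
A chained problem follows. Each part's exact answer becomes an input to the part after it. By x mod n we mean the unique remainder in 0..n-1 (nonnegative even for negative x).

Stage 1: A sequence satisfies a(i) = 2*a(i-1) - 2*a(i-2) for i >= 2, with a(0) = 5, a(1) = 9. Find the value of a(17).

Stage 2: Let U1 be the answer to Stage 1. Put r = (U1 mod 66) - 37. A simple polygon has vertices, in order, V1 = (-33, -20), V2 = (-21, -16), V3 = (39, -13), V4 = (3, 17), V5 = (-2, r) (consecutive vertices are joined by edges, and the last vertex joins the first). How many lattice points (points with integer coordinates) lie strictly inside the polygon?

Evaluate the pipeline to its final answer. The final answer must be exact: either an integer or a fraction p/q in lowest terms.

1298

Stage 1: a(2) = 2*(9) - 2*(5) = 8; iterating: a(2)=8, a(3)=-2, a(4)=-20, a(5)=-36, a(6)=-32, a(7)=8, a(8)=80, a(9)=144, a(10)=128, a(11)=-32, a(12)=-320, a(13)=-576, a(14)=-512, a(15)=128, a(16)=1280, a(17)=2304; answer 2304
Stage 2: U1 = 2304; r = 23; cross terms: (-33*-16 - -21*-20)=108, (-21*-13 - 39*-16)=897, (39*17 - 3*-13)=702, (3*23 - -2*17)=103, (-2*-20 - -33*23)=799; twice the area = |2609| = 2609; area = 2609/2; boundary points = 4 + 3 + 6 + 1 + 1 = 15; strictly interior points = area - boundary/2 + 1 = 1298; answer 1298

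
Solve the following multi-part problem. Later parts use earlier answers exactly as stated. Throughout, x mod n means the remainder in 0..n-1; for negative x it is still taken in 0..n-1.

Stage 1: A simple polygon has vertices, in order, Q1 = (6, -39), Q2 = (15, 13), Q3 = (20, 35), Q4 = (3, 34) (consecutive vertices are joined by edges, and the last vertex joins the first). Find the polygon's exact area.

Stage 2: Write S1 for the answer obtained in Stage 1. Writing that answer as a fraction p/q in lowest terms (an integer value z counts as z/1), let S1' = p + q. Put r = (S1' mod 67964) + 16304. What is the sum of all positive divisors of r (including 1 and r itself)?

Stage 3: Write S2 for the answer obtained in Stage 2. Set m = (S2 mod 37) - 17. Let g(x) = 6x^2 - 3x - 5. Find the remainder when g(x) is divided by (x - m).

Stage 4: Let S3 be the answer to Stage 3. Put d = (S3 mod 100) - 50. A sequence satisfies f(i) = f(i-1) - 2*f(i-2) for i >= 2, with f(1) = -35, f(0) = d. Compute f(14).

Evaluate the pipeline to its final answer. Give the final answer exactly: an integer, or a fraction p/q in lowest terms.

Stage 1: cross terms: (6*13 - 15*-39)=663, (15*35 - 20*13)=265, (20*34 - 3*35)=575, (3*-39 - 6*34)=-321; twice the area = |1182| = 1182; area = 591; answer 591
Stage 2: S1 = 591; threaded value p + q = 592; r = 16896; 16896 = 2^9 * 3 * 11; sigma = (1 + 2 + 4 + 8 + 16 + 32 + 64 + 128 + 256 + 512) * (1 + 3) * (1 + 11) = 1023 * 4 * 12 = 49104; answer 49104
Stage 3: S2 = 49104; m = -12; remainder = value at the root: 6*(-12)^2 - 3*(-12)^1 - 5 = (864) + (36) + (-5) = 895; answer 895
Stage 4: S3 = 895; d = 45; f(2) = 1*(-35) - 2*(45) = -125; iterating: f(2)=-125, f(3)=-55, f(4)=195, f(5)=305, f(6)=-85, f(7)=-695, f(8)=-525, f(9)=865, f(10)=1915, f(11)=185, f(12)=-3645, f(13)=-4015, f(14)=3275; answer 3275

3275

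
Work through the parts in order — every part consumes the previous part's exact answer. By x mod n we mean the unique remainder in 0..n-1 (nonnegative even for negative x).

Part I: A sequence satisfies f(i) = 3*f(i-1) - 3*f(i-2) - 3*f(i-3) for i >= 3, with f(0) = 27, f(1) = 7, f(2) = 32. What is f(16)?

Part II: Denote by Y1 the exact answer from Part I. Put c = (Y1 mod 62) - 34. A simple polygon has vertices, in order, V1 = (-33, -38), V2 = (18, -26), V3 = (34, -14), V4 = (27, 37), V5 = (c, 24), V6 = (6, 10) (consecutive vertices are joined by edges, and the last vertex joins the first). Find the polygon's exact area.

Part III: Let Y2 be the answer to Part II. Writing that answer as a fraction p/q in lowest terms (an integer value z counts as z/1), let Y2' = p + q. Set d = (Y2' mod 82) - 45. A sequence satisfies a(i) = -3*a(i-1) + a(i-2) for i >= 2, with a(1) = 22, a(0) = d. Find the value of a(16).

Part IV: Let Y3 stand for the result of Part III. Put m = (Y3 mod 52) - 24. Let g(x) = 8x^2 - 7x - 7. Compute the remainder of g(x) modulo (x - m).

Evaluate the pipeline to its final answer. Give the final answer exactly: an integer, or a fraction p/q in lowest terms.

5219

Part I: f(3) = 3*(32) - 3*(7) - 3*(27) = -6; iterating: f(3)=-6, f(4)=-135, f(5)=-483, f(6)=-1026, f(7)=-1224, f(8)=855, f(9)=9315, f(10)=29052, f(11)=56646, f(12)=54837, f(13)=-92583, f(14)=-612198, f(15)=-1723356, f(16)=-3055725; answer -3055725
Part II: Y1 = -3055725; c = -27; cross terms: (-33*-26 - 18*-38)=1542, (18*-14 - 34*-26)=632, (34*37 - 27*-14)=1636, (27*24 - -27*37)=1647, (-27*10 - 6*24)=-414, (6*-38 - -33*10)=102; twice the area = |5145| = 5145; area = 5145/2; answer 5145/2
Part III: Y2 = 5145/2; threaded value p + q = 5147; d = 18; a(2) = -3*(22) + 1*(18) = -48; iterating: a(2)=-48, a(3)=166, a(4)=-546, a(5)=1804, a(6)=-5958, a(7)=19678, a(8)=-64992, a(9)=214654, a(10)=-708954, a(11)=2341516, a(12)=-7733502, a(13)=25542022, a(14)=-84359568, a(15)=278620726, a(16)=-920221746; answer -920221746
Part IV: Y3 = -920221746; m = 26; remainder = value at the root: 8*(26)^2 - 7*(26)^1 - 7 = (5408) + (-182) + (-7) = 5219; answer 5219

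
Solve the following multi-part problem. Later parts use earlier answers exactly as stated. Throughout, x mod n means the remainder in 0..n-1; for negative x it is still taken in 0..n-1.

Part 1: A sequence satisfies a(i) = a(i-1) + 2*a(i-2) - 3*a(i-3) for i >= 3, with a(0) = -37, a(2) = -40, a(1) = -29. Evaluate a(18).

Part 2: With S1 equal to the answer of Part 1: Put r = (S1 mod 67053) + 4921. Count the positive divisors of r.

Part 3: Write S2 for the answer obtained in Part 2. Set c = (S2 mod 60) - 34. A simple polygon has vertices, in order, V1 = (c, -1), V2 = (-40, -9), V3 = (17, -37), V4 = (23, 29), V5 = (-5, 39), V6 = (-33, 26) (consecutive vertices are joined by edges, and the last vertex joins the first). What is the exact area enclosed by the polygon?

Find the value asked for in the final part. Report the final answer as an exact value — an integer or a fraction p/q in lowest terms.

6079/2

Part 1: a(3) = 1*(-40) + 2*(-29) - 3*(-37) = 13; iterating: a(3)=13, a(4)=20, a(5)=166, a(6)=167, a(7)=439, a(8)=275, a(9)=652, a(10)=-115, a(11)=364, a(12)=-1822, a(13)=-749, a(14)=-5485, a(15)=-1517, a(16)=-10240, a(17)=3181, a(18)=-12748; answer -12748
Part 2: S1 = -12748; r = 59226; 59226 = 2 * 3 * 9871; number of divisors = (1+1) * (1+1) * (1+1) = 8; answer 8
Part 3: S2 = 8; c = -26; cross terms: (-26*-9 - -40*-1)=194, (-40*-37 - 17*-9)=1633, (17*29 - 23*-37)=1344, (23*39 - -5*29)=1042, (-5*26 - -33*39)=1157, (-33*-1 - -26*26)=709; twice the area = |6079| = 6079; area = 6079/2; answer 6079/2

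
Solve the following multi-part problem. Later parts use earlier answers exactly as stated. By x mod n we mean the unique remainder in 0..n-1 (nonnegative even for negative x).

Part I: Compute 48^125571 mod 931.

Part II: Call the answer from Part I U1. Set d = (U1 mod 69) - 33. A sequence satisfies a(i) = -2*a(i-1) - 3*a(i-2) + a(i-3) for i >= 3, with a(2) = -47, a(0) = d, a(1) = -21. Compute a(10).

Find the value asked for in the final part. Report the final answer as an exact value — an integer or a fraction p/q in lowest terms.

-15224

Part I: squarings mod 931: 48^1=48, 48^2=442, 48^4=785, 48^8=834, 48^16=99, 48^32=491, 48^64=883, 48^128=442, 48^256=785, 48^512=834, 48^1024=99, 48^2048=491, 48^4096=883, 48^8192=442, 48^16384=785, 48^32768=834, 48^65536=99; 48^125571 = 48^1 * 48^2 * 48^128 * 48^512 * 48^2048 * 48^8192 * 48^16384 * 48^32768 * 48^65536 = 734 (mod 931); answer 734
Part II: U1 = 734; d = 11; a(3) = -2*(-47) - 3*(-21) + 1*(11) = 168; iterating: a(3)=168, a(4)=-216, a(5)=-119, a(6)=1054, a(7)=-1967, a(8)=653, a(9)=5649, a(10)=-15224; answer -15224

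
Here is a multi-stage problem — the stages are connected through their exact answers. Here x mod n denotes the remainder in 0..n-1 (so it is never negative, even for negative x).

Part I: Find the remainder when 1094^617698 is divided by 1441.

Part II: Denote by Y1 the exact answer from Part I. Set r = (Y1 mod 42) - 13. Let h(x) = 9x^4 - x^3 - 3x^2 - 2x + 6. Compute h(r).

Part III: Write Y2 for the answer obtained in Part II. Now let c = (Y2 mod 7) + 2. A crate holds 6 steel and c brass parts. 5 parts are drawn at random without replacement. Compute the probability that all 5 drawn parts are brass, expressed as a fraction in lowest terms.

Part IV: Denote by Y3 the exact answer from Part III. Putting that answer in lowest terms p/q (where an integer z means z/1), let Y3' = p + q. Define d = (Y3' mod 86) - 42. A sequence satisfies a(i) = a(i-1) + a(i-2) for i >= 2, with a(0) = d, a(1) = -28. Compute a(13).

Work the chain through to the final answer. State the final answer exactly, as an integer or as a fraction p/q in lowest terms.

-7820

Part I: squarings mod 1441: 1094^1=1094, 1094^2=806, 1094^4=1186, 1094^8=180, 1094^16=698, 1094^32=146, 1094^64=1142, 1094^128=59, 1094^256=599, 1094^512=1433, 1094^1024=64, 1094^2048=1214, 1094^4096=1094, 1094^8192=806, 1094^16384=1186, 1094^32768=180, 1094^65536=698, 1094^131072=146, 1094^262144=1142, 1094^524288=59; 1094^617698 = 1094^2 * 1094^32 * 1094^64 * 1094^128 * 1094^1024 * 1094^2048 * 1094^8192 * 1094^16384 * 1094^65536 * 1094^524288 = 1313 (mod 1441); answer 1313
Part II: Y1 = 1313; r = -2; 9*(-2)^4 - 1*(-2)^3 - 3*(-2)^2 - 2*(-2)^1 + 6 = (144) + (8) + (-12) + (4) + (6) = 150; answer 150
Part III: Y2 = 150; c = 5; total draws C(11,5) = 462; favorable C(5,5) = 1; P = 1/462; answer 1/462
Part IV: Y3 = 1/462; threaded value p + q = 463; d = -9; a(2) = 1*(-28) + 1*(-9) = -37; iterating: a(2)=-37, a(3)=-65, a(4)=-102, a(5)=-167, a(6)=-269, a(7)=-436, a(8)=-705, a(9)=-1141, a(10)=-1846, a(11)=-2987, a(12)=-4833, a(13)=-7820; answer -7820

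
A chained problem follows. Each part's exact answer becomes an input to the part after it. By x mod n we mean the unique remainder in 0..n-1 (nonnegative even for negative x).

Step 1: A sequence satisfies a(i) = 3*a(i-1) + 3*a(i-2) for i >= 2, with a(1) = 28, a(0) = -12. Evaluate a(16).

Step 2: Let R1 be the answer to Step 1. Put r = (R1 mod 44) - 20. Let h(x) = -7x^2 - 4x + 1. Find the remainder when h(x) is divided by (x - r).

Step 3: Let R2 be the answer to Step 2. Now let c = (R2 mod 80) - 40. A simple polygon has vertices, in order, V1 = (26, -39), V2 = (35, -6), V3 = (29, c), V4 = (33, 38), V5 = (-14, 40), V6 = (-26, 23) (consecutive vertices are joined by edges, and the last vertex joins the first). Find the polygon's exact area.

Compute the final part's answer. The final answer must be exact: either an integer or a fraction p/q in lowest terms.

Step 1: a(2) = 3*(28) + 3*(-12) = 48; iterating: a(2)=48, a(3)=228, a(4)=828, a(5)=3168, a(6)=11988, a(7)=45468, a(8)=172368, a(9)=653508, a(10)=2477628, a(11)=9393408, a(12)=35613108, a(13)=135019548, a(14)=511897968, a(15)=1940752548, a(16)=7357951548; answer 7357951548
Step 2: R1 = 7357951548; r = 4; remainder = value at the root: -7*(4)^2 - 4*(4)^1 + 1 = (-112) + (-16) + (1) = -127; answer -127
Step 3: R2 = -127; c = -7; cross terms: (26*-6 - 35*-39)=1209, (35*-7 - 29*-6)=-71, (29*38 - 33*-7)=1333, (33*40 - -14*38)=1852, (-14*23 - -26*40)=718, (-26*-39 - 26*23)=416; twice the area = |5457| = 5457; area = 5457/2; answer 5457/2

5457/2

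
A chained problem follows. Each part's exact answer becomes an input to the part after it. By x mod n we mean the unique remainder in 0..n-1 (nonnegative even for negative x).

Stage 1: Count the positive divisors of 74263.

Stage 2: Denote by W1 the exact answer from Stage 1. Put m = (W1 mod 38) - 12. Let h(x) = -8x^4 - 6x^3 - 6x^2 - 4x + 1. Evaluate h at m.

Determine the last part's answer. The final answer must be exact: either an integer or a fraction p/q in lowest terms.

-9263

Stage 1: 74263 = 7 * 103^2; number of divisors = (1+1) * (2+1) = 6; answer 6
Stage 2: W1 = 6; m = -6; -8*(-6)^4 - 6*(-6)^3 - 6*(-6)^2 - 4*(-6)^1 + 1 = (-10368) + (1296) + (-216) + (24) + (1) = -9263; answer -9263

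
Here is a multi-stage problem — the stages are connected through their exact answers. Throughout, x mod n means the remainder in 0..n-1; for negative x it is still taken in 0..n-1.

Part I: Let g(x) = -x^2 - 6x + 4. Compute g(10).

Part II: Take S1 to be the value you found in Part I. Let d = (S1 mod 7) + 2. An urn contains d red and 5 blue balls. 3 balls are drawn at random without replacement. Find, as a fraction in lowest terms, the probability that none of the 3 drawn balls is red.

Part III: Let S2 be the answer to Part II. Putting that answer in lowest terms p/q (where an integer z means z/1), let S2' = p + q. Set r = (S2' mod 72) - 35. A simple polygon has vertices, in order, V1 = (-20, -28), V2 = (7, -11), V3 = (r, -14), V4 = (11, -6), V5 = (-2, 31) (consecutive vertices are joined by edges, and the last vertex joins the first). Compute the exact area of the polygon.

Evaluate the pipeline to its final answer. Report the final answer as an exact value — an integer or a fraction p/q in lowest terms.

Part I: -1*(10)^2 - 6*(10)^1 + 4 = (-100) + (-60) + (4) = -156; answer -156
Part II: S1 = -156; d = 7; total draws C(12,3) = 220; favorable C(5,3) = 10; P = 1/22; answer 1/22
Part III: S2 = 1/22; threaded value p + q = 23; r = -12; cross terms: (-20*-11 - 7*-28)=416, (7*-14 - -12*-11)=-230, (-12*-6 - 11*-14)=226, (11*31 - -2*-6)=329, (-2*-28 - -20*31)=676; twice the area = |1417| = 1417; area = 1417/2; answer 1417/2

1417/2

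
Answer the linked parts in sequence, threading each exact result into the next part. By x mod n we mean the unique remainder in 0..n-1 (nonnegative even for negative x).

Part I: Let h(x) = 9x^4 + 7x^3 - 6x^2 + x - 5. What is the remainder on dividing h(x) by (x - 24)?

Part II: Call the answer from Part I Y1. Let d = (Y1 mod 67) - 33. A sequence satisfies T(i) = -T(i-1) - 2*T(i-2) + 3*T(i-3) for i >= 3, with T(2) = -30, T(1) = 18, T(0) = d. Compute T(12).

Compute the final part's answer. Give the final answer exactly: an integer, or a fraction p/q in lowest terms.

Part I: remainder = value at the root: 9*(24)^4 + 7*(24)^3 - 6*(24)^2 + 1*(24)^1 - 5 = (2985984) + (96768) + (-3456) + (24) + (-5) = 3079315; answer 3079315
Part II: Y1 = 3079315; d = 29; T(3) = -1*(-30) - 2*(18) + 3*(29) = 81; iterating: T(3)=81, T(4)=33, T(5)=-285, T(6)=462, T(7)=207, T(8)=-1986, T(9)=2958, T(10)=1635, T(11)=-13509, T(12)=19113; answer 19113

19113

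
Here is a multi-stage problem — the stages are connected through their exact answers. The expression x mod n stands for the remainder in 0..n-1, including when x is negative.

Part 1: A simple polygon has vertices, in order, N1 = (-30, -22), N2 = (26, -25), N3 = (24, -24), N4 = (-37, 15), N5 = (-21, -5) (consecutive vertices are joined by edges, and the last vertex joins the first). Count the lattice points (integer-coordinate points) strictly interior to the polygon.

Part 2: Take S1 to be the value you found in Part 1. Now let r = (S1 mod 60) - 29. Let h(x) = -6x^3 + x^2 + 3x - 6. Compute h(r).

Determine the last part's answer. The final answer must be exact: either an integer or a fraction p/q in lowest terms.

55938

Part 1: cross terms: (-30*-25 - 26*-22)=1322, (26*-24 - 24*-25)=-24, (24*15 - -37*-24)=-528, (-37*-5 - -21*15)=500, (-21*-22 - -30*-5)=312; twice the area = |1582| = 1582; area = 791; boundary points = 1 + 1 + 1 + 4 + 1 = 8; strictly interior points = area - boundary/2 + 1 = 788; answer 788
Part 2: S1 = 788; r = -21; -6*(-21)^3 + 1*(-21)^2 + 3*(-21)^1 - 6 = (55566) + (441) + (-63) + (-6) = 55938; answer 55938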